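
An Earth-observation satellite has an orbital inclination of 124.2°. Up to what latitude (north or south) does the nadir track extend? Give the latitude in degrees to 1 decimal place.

Retrograde orbit: the ground track reaches ±(180° − i) = ±(180 − 124.2) = ±55.8°.

55.8°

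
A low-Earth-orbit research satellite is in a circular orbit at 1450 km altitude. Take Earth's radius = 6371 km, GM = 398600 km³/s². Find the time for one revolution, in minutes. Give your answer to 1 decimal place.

Semi-major axis a = 6371 + 1450 = 7821 km. Period T = 2π√(a³/μ) = 2π√(7821³/398600) = 6883.4 s = 114.72 min.

114.7 min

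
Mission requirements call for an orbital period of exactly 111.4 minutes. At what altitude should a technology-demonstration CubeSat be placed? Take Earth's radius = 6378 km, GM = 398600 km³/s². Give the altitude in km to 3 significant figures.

1290 km

T = 111.4 min = 6684.0 s.
From T = 2π√(a³/μ): a = (μ T²/4π²)^(1/3) = (398600 × 6684.0² / 4π²)^(1/3) = 7669 km.
Altitude h = a − R = 7669 − 6378 = 1291 km.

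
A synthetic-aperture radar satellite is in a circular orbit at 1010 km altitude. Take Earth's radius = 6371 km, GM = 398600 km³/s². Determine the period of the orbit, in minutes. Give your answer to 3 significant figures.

105 min

Semi-major axis a = 6371 + 1010 = 7381 km. Period T = 2π√(a³/μ) = 2π√(7381³/398600) = 6310.8 s = 105.18 min.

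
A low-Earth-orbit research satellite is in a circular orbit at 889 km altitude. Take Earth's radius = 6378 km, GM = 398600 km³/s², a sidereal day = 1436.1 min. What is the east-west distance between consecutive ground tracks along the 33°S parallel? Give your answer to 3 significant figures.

2400 km

Semi-major axis a = 6378 + 889 = 7267 km. Period T = 2π√(a³/μ) = 2π√(7267³/398600) = 6165.2 s = 102.75 min.
Node shift per orbit = (6165.2/86166) × 360° = 25.76°.
Equatorial spacing = 25.76 × 111.3 km/° = 2867 km.
At 33° latitude, spacing = 2867 × cos(33°) = 2405 km.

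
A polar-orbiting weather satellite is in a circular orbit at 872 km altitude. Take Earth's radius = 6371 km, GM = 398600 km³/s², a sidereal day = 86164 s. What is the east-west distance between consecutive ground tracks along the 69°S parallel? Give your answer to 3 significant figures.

1020 km

Semi-major axis a = 6371 + 872 = 7243 km. Period T = 2π√(a³/μ) = 2π√(7243³/398600) = 6134.6 s = 102.24 min.
Node shift per orbit = (6134.6/86164) × 360° = 25.63°.
Equatorial spacing = 25.63 × 111.2 km/° = 2850 km.
At 69° latitude, spacing = 2850 × cos(69°) = 1021 km.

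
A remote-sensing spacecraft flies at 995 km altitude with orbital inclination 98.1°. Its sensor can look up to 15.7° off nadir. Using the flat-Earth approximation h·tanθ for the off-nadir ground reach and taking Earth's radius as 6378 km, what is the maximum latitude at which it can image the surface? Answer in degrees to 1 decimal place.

Retrograde orbit: the ground track reaches ±(180° − i) = ±(180 − 98.1) = ±81.9°.
Sensor half-swath on the ground ≈ 995·tan(15.7°) = 280 km = 2.51° of latitude.
Maximum observable latitude ≈ 81.9 + 2.51 = 84.4°.

84.4°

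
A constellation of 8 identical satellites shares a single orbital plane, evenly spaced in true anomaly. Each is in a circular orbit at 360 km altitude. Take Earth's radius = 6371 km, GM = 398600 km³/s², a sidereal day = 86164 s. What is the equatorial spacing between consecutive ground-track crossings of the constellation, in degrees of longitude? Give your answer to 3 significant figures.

Semi-major axis a = 6371 + 360 = 6731 km. Period T = 2π√(a³/μ) = 2π√(6731³/398600) = 5495.8 s = 91.60 min.
Single-satellite node shift = (5495.8/86164) × 360° = 22.96°.
With 8 satellites evenly phased, successive equator crossings are 22.96/8 = 2.870° apart.

2.87°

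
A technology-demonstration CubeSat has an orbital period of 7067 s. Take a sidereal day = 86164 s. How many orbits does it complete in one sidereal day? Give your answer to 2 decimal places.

12.19

Orbits per sidereal day = 86164 / 7067.0 = 12.192.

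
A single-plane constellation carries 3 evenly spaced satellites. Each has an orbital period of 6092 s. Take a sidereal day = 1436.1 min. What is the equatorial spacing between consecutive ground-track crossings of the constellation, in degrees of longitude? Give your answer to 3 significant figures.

8.48°

Single-satellite node shift = (6092.0/86166) × 360° = 25.45°.
With 3 satellites evenly phased, successive equator crossings are 25.45/3 = 8.484° apart.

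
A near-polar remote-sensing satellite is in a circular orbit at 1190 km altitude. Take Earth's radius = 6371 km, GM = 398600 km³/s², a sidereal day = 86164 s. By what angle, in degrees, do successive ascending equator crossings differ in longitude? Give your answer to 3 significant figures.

Semi-major axis a = 6371 + 1190 = 7561 km. Period T = 2π√(a³/μ) = 2π√(7561³/398600) = 6543.0 s = 109.05 min.
During one orbit Earth rotates (6543.0 / 86164) × 360° = 27.34°.

27.3°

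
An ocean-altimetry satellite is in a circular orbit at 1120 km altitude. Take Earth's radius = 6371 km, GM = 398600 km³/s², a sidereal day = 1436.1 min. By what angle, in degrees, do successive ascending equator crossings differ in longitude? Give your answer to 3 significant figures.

Semi-major axis a = 6371 + 1120 = 7491 km. Period T = 2π√(a³/μ) = 2π√(7491³/398600) = 6452.4 s = 107.54 min.
During one orbit Earth rotates (6452.4 / 86166) × 360° = 26.96°.

27.0°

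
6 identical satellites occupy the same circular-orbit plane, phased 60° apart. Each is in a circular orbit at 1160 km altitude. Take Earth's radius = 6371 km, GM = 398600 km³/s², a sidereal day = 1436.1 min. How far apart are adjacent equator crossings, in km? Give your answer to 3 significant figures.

504 km

Semi-major axis a = 6371 + 1160 = 7531 km. Period T = 2π√(a³/μ) = 2π√(7531³/398600) = 6504.1 s = 108.40 min.
Single-satellite node shift = (6504.1/86166) × 360° = 27.17°.
With 6 satellites evenly phased, successive equator crossings are 27.17/6 = 4.529° apart.
That is 4.529 × 111.2 = 504 km at the equator.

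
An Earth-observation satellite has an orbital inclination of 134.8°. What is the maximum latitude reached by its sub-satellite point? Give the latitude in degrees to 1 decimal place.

Retrograde orbit: the ground track reaches ±(180° − i) = ±(180 − 134.8) = ±45.2°.

45.2°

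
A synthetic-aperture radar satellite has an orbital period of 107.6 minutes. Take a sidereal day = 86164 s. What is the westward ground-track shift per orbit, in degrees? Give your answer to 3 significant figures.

27.0°

T = 107.6 min = 6456.0 s.
During one orbit Earth rotates (6456.0 / 86164) × 360° = 26.97°.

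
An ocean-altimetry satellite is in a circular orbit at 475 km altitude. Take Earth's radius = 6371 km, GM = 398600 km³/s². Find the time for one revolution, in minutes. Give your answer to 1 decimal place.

Semi-major axis a = 6371 + 475 = 6846 km. Period T = 2π√(a³/μ) = 2π√(6846³/398600) = 5637.2 s = 93.95 min.

94.0 min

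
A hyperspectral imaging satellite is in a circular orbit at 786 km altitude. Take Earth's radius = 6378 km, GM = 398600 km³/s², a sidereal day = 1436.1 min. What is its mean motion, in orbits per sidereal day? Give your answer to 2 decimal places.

14.28

Semi-major axis a = 6378 + 786 = 7164 km. Period T = 2π√(a³/μ) = 2π√(7164³/398600) = 6034.5 s = 100.58 min.
Orbits per sidereal day = 86166 / 6034.5 = 14.279.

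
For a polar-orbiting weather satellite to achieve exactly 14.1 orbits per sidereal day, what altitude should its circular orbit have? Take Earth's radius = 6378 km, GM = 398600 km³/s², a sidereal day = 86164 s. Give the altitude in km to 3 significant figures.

Required period T = 86164 / 14.1 = 6110.9 s.
From T = 2π√(a³/μ): a = (μ T²/4π²)^(1/3) = (398600 × 6110.9² / 4π²)^(1/3) = 7224 km.
Altitude h = a − R = 7224 − 6378 = 846 km.

846 km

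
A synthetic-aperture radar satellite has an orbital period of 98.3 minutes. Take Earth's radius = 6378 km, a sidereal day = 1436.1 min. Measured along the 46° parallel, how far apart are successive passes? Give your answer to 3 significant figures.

T = 98.3 min = 5898.0 s.
Node shift per orbit = (5898.0/86166) × 360° = 24.64°.
Equatorial spacing = 24.64 × 111.3 km/° = 2743 km.
At 46° latitude, spacing = 2743 × cos(46°) = 1905 km.

1910 km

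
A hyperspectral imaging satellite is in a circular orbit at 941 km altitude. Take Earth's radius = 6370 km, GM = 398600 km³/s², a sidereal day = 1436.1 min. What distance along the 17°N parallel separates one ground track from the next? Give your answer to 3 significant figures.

2760 km

Semi-major axis a = 6370 + 941 = 7311 km. Period T = 2π√(a³/μ) = 2π√(7311³/398600) = 6221.2 s = 103.69 min.
Node shift per orbit = (6221.2/86166) × 360° = 25.99°.
Equatorial spacing = 25.99 × 111.2 km/° = 2890 km.
At 17° latitude, spacing = 2890 × cos(17°) = 2763 km.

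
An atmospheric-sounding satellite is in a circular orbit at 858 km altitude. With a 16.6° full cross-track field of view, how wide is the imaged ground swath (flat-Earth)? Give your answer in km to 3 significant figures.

Half-angle = 16.6°/2 = 8.3°.
Swath width ≈ 2h·tan(θ/2) = 2 × 858 × tan(8.3°) = 250.3 km.

250 km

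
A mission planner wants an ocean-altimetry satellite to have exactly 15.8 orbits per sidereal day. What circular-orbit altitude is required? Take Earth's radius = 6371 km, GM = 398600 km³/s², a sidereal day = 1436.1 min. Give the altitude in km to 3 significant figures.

Required period T = 86166 / 15.8 = 5453.5 s.
From T = 2π√(a³/μ): a = (μ T²/4π²)^(1/3) = (398600 × 5453.5² / 4π²)^(1/3) = 6696 km.
Altitude h = a − R = 6696 − 6371 = 325 km.

325 km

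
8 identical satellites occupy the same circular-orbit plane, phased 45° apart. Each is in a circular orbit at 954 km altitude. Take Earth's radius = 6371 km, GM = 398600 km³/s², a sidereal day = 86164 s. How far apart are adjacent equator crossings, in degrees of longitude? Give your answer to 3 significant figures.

3.26°

Semi-major axis a = 6371 + 954 = 7325 km. Period T = 2π√(a³/μ) = 2π√(7325³/398600) = 6239.1 s = 103.99 min.
Single-satellite node shift = (6239.1/86164) × 360° = 26.07°.
With 8 satellites evenly phased, successive equator crossings are 26.07/8 = 3.258° apart.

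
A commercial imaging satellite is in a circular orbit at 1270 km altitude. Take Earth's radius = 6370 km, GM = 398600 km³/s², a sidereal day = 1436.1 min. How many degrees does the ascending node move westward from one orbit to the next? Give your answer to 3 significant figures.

27.8°

Semi-major axis a = 6370 + 1270 = 7640 km. Period T = 2π√(a³/μ) = 2π√(7640³/398600) = 6645.9 s = 110.76 min.
During one orbit Earth rotates (6645.9 / 86166) × 360° = 27.77°.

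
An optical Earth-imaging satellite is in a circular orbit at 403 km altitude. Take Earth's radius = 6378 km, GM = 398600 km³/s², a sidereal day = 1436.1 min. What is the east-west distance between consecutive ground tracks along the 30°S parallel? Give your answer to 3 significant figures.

2240 km

Semi-major axis a = 6378 + 403 = 6781 km. Period T = 2π√(a³/μ) = 2π√(6781³/398600) = 5557.1 s = 92.62 min.
Node shift per orbit = (5557.1/86166) × 360° = 23.22°.
Equatorial spacing = 23.22 × 111.3 km/° = 2585 km.
At 30° latitude, spacing = 2585 × cos(30°) = 2238 km.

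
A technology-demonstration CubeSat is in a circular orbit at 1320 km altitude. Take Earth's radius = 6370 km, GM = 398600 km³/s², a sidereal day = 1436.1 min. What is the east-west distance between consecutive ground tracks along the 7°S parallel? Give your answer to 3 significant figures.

3090 km

Semi-major axis a = 6370 + 1320 = 7690 km. Period T = 2π√(a³/μ) = 2π√(7690³/398600) = 6711.2 s = 111.85 min.
Node shift per orbit = (6711.2/86166) × 360° = 28.04°.
Equatorial spacing = 28.04 × 111.2 km/° = 3117 km.
At 7° latitude, spacing = 3117 × cos(7°) = 3094 km.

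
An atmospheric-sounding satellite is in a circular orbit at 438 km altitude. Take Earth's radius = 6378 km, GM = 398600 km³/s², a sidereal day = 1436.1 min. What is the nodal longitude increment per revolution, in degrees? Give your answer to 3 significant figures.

Semi-major axis a = 6378 + 438 = 6816 km. Period T = 2π√(a³/μ) = 2π√(6816³/398600) = 5600.2 s = 93.34 min.
During one orbit Earth rotates (5600.2 / 86166) × 360° = 23.40°.

23.4°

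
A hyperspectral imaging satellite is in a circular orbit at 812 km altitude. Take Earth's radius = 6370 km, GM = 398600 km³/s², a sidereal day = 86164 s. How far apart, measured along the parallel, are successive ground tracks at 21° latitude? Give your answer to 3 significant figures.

2630 km

Semi-major axis a = 6370 + 812 = 7182 km. Period T = 2π√(a³/μ) = 2π√(7182³/398600) = 6057.3 s = 100.96 min.
Node shift per orbit = (6057.3/86164) × 360° = 25.31°.
Equatorial spacing = 25.31 × 111.2 km/° = 2814 km.
At 21° latitude, spacing = 2814 × cos(21°) = 2627 km.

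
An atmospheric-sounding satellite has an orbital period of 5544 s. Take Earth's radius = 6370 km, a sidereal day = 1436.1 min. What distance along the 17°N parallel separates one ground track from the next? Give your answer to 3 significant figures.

Node shift per orbit = (5544.0/86166) × 360° = 23.16°.
Equatorial spacing = 23.16 × 111.2 km/° = 2575 km.
At 17° latitude, spacing = 2575 × cos(17°) = 2463 km.

2460 km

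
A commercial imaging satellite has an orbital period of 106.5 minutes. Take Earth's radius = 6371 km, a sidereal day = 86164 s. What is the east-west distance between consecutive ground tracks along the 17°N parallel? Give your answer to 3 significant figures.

T = 106.5 min = 6390.0 s.
Node shift per orbit = (6390.0/86164) × 360° = 26.70°.
Equatorial spacing = 26.70 × 111.2 km/° = 2969 km.
At 17° latitude, spacing = 2969 × cos(17°) = 2839 km.

2840 km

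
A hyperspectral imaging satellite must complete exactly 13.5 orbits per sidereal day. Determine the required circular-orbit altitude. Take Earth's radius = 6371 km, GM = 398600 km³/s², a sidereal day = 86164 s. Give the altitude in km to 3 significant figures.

1070 km

Required period T = 86164 / 13.5 = 6382.5 s.
From T = 2π√(a³/μ): a = (μ T²/4π²)^(1/3) = (398600 × 6382.5² / 4π²)^(1/3) = 7437 km.
Altitude h = a − R = 7437 − 6371 = 1066 km.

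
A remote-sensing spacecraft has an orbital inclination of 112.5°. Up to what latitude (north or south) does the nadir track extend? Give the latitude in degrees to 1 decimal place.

Retrograde orbit: the ground track reaches ±(180° − i) = ±(180 − 112.5) = ±67.5°.

67.5°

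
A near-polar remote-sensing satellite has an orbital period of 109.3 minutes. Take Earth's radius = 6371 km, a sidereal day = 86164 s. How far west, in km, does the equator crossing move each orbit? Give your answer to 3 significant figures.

3050 km

T = 109.3 min = 6558.0 s.
During one orbit Earth rotates (6558.0 / 86164) × 360° = 27.40°.
At the equator that is 27.40° × (2π·6371/360) km/° = 27.40 × 111.2 = 3047 km.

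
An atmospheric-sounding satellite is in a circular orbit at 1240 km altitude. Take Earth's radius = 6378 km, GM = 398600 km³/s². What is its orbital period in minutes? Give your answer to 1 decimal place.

110.3 min

Semi-major axis a = 6378 + 1240 = 7618 km. Period T = 2π√(a³/μ) = 2π√(7618³/398600) = 6617.2 s = 110.29 min.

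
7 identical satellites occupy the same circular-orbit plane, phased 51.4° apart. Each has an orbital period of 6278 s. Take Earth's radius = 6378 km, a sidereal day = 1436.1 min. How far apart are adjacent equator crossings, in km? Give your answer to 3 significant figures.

417 km

Single-satellite node shift = (6278.0/86166) × 360° = 26.23°.
With 7 satellites evenly phased, successive equator crossings are 26.23/7 = 3.747° apart.
That is 3.747 × 111.3 = 417 km at the equator.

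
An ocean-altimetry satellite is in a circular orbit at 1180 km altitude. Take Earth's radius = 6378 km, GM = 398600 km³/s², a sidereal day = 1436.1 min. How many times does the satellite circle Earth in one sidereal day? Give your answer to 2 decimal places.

13.18

Semi-major axis a = 6378 + 1180 = 7558 km. Period T = 2π√(a³/μ) = 2π√(7558³/398600) = 6539.2 s = 108.99 min.
Orbits per sidereal day = 86166 / 6539.2 = 13.177.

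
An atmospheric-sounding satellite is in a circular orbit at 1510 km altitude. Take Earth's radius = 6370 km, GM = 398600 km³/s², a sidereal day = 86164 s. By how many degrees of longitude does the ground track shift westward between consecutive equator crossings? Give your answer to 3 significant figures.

29.1°

Semi-major axis a = 6370 + 1510 = 7880 km. Period T = 2π√(a³/μ) = 2π√(7880³/398600) = 6961.5 s = 116.02 min.
During one orbit Earth rotates (6961.5 / 86164) × 360° = 29.09°.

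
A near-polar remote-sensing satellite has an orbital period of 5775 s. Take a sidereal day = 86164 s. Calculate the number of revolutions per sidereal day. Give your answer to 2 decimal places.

14.92

Orbits per sidereal day = 86164 / 5775.0 = 14.920.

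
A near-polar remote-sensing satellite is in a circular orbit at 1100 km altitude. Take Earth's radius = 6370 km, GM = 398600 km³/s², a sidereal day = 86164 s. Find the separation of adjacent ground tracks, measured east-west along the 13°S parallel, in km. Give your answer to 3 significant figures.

2910 km

Semi-major axis a = 6370 + 1100 = 7470 km. Period T = 2π√(a³/μ) = 2π√(7470³/398600) = 6425.3 s = 107.09 min.
Node shift per orbit = (6425.3/86164) × 360° = 26.85°.
Equatorial spacing = 26.85 × 111.2 km/° = 2985 km.
At 13° latitude, spacing = 2985 × cos(13°) = 2908 km.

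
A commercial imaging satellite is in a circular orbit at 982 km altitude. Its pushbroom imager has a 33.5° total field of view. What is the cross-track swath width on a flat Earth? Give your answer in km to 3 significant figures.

Half-angle = 33.5°/2 = 16.75°.
Swath width ≈ 2h·tan(θ/2) = 2 × 982 × tan(16.75°) = 591.1 km.

591 km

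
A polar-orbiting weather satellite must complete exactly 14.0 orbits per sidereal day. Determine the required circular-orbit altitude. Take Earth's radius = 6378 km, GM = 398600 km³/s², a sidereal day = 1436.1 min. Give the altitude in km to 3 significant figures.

881 km

Required period T = 86166 / 14.0 = 6154.7 s.
From T = 2π√(a³/μ): a = (μ T²/4π²)^(1/3) = (398600 × 6154.7² / 4π²)^(1/3) = 7259 km.
Altitude h = a − R = 7259 − 6378 = 881 km.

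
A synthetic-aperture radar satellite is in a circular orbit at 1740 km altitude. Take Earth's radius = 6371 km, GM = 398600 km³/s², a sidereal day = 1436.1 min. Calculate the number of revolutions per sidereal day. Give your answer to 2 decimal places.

11.85

Semi-major axis a = 6371 + 1740 = 8111 km. Period T = 2π√(a³/μ) = 2π√(8111³/398600) = 7269.8 s = 121.16 min.
Orbits per sidereal day = 86166 / 7269.8 = 11.853.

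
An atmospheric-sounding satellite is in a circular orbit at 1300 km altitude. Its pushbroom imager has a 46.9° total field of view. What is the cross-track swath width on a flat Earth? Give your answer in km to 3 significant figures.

Half-angle = 46.9°/2 = 23.45°.
Swath width ≈ 2h·tan(θ/2) = 2 × 1300 × tan(23.45°) = 1127.8 km.

1130 km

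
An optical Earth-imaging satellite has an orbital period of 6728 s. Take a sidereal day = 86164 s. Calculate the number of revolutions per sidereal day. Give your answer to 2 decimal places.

12.81

Orbits per sidereal day = 86164 / 6728.0 = 12.807.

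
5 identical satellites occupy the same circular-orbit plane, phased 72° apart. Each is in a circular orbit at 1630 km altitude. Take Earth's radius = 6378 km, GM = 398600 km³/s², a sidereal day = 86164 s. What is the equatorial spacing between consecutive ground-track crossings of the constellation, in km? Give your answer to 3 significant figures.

663 km

Semi-major axis a = 6378 + 1630 = 8008 km. Period T = 2π√(a³/μ) = 2π√(8008³/398600) = 7131.8 s = 118.86 min.
Single-satellite node shift = (7131.8/86164) × 360° = 29.80°.
With 5 satellites evenly phased, successive equator crossings are 29.80/5 = 5.959° apart.
That is 5.959 × 111.3 = 663 km at the equator.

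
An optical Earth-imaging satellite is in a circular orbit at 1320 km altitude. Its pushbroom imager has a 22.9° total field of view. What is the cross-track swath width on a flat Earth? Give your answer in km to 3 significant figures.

Half-angle = 22.9°/2 = 11.45°.
Swath width ≈ 2h·tan(θ/2) = 2 × 1320 × tan(11.45°) = 534.7 km.

535 km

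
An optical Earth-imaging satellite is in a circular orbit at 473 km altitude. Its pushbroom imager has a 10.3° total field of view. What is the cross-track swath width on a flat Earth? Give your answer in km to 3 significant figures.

Half-angle = 10.3°/2 = 5.15°.
Swath width ≈ 2h·tan(θ/2) = 2 × 473 × tan(5.15°) = 85.3 km.

85.3 km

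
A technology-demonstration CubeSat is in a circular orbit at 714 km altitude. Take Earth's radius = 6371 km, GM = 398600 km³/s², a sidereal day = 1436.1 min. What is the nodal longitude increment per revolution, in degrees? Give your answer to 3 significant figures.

24.8°

Semi-major axis a = 6371 + 714 = 7085 km. Period T = 2π√(a³/μ) = 2π√(7085³/398600) = 5935.0 s = 98.92 min.
During one orbit Earth rotates (5935.0 / 86166) × 360° = 24.80°.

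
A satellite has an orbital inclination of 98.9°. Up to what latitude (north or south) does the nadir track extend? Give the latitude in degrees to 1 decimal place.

Retrograde orbit: the ground track reaches ±(180° − i) = ±(180 − 98.9) = ±81.1°.

81.1°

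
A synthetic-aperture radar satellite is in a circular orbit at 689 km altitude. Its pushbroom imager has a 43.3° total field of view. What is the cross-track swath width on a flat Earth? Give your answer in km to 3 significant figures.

547 km

Half-angle = 43.3°/2 = 21.65°.
Swath width ≈ 2h·tan(θ/2) = 2 × 689 × tan(21.65°) = 547.0 km.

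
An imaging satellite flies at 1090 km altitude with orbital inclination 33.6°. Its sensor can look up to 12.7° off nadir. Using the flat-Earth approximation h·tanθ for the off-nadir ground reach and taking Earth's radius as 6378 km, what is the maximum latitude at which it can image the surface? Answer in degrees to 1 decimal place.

35.8°

For a prograde orbit the ground track reaches latitude ±i = ±33.6°.
Sensor half-swath on the ground ≈ 1090·tan(12.7°) = 246 km = 2.21° of latitude.
Maximum observable latitude ≈ 33.6 + 2.21 = 35.8°.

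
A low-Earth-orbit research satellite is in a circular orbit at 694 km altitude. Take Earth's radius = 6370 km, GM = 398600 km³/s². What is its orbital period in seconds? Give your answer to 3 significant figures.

Semi-major axis a = 6370 + 694 = 7064 km. Period T = 2π√(a³/μ) = 2π√(7064³/398600) = 5908.6 s = 98.48 min.

5910 seconds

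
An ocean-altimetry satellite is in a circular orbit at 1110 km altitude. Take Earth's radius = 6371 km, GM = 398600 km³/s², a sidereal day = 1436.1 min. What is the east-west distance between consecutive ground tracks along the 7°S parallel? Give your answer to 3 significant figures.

2970 km

Semi-major axis a = 6371 + 1110 = 7481 km. Period T = 2π√(a³/μ) = 2π√(7481³/398600) = 6439.5 s = 107.32 min.
Node shift per orbit = (6439.5/86166) × 360° = 26.90°.
Equatorial spacing = 26.90 × 111.2 km/° = 2992 km.
At 7° latitude, spacing = 2992 × cos(7°) = 2969 km.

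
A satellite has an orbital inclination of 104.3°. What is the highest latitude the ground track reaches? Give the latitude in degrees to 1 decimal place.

Retrograde orbit: the ground track reaches ±(180° − i) = ±(180 − 104.3) = ±75.7°.

75.7°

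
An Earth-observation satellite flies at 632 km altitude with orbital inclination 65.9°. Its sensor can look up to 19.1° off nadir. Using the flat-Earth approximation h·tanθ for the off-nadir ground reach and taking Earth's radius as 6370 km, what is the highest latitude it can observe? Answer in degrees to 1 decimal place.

67.9°

For a prograde orbit the ground track reaches latitude ±i = ±65.9°.
Sensor half-swath on the ground ≈ 632·tan(19.1°) = 219 km = 1.97° of latitude.
Maximum observable latitude ≈ 65.9 + 1.97 = 67.9°.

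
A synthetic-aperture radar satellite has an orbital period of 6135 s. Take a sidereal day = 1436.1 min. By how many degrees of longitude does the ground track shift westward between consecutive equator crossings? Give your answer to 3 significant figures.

25.6°

During one orbit Earth rotates (6135.0 / 86166) × 360° = 25.63°.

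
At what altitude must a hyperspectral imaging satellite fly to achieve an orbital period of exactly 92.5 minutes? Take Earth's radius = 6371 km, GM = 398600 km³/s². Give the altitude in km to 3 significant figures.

T = 92.5 min = 5550.0 s.
From T = 2π√(a³/μ): a = (μ T²/4π²)^(1/3) = (398600 × 5550.0² / 4π²)^(1/3) = 6775 km.
Altitude h = a − R = 6775 − 6371 = 404 km.

404 km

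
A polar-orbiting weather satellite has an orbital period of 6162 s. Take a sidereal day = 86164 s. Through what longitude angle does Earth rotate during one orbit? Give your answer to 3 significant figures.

25.7°

During one orbit Earth rotates (6162.0 / 86164) × 360° = 25.75°.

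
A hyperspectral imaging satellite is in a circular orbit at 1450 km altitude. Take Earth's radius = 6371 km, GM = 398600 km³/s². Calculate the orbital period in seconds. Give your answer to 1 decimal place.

Semi-major axis a = 6371 + 1450 = 7821 km. Period T = 2π√(a³/μ) = 2π√(7821³/398600) = 6883.4 s = 114.72 min.

6883.4 seconds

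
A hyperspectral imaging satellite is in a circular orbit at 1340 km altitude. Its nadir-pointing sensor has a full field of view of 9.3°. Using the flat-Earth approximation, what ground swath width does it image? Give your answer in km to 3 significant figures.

Half-angle = 9.3°/2 = 4.65°.
Swath width ≈ 2h·tan(θ/2) = 2 × 1340 × tan(4.65°) = 218.0 km.

218 km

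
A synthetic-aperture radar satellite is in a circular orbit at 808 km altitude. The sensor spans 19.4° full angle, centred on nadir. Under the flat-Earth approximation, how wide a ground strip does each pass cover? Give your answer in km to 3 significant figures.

276 km

Half-angle = 19.4°/2 = 9.7°.
Swath width ≈ 2h·tan(θ/2) = 2 × 808 × tan(9.7°) = 276.2 km.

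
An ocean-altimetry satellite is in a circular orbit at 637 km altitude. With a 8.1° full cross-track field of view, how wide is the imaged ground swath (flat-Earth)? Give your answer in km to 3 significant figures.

Half-angle = 8.1°/2 = 4.05°.
Swath width ≈ 2h·tan(θ/2) = 2 × 637 × tan(4.05°) = 90.2 km.

90.2 km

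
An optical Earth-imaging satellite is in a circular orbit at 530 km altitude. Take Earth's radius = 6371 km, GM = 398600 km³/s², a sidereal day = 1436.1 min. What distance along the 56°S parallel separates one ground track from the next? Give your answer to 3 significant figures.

1480 km

Semi-major axis a = 6371 + 530 = 6901 km. Period T = 2π√(a³/μ) = 2π√(6901³/398600) = 5705.3 s = 95.09 min.
Node shift per orbit = (5705.3/86166) × 360° = 23.84°.
Equatorial spacing = 23.84 × 111.2 km/° = 2651 km.
At 56° latitude, spacing = 2651 × cos(56°) = 1482 km.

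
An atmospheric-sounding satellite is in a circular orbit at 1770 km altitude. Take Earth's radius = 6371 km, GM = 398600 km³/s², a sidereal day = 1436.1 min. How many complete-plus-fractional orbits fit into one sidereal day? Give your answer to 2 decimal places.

Semi-major axis a = 6371 + 1770 = 8141 km. Period T = 2π√(a³/μ) = 2π√(8141³/398600) = 7310.2 s = 121.84 min.
Orbits per sidereal day = 86166 / 7310.2 = 11.787.

11.79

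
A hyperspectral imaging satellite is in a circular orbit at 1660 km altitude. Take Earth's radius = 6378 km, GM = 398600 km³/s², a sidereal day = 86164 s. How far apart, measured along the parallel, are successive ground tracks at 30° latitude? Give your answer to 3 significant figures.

Semi-major axis a = 6378 + 1660 = 8038 km. Period T = 2π√(a³/μ) = 2π√(8038³/398600) = 7171.9 s = 119.53 min.
Node shift per orbit = (7171.9/86164) × 360° = 29.96°.
Equatorial spacing = 29.96 × 111.3 km/° = 3336 km.
At 30° latitude, spacing = 3336 × cos(30°) = 2889 km.

2890 km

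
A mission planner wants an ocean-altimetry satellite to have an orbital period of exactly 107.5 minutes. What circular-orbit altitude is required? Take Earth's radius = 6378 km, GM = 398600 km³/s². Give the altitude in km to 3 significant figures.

1110 km

T = 107.5 min = 6450.0 s.
From T = 2π√(a³/μ): a = (μ T²/4π²)^(1/3) = (398600 × 6450.0² / 4π²)^(1/3) = 7489 km.
Altitude h = a − R = 7489 − 6378 = 1111 km.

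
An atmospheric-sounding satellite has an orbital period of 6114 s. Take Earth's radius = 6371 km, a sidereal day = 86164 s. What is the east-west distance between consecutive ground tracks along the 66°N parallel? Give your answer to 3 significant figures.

Node shift per orbit = (6114.0/86164) × 360° = 25.54°.
Equatorial spacing = 25.54 × 111.2 km/° = 2840 km.
At 66° latitude, spacing = 2840 × cos(66°) = 1155 km.

1160 km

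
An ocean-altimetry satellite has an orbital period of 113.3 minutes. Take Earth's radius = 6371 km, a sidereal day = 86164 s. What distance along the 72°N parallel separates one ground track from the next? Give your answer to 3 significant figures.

T = 113.3 min = 6798.0 s.
Node shift per orbit = (6798.0/86164) × 360° = 28.40°.
Equatorial spacing = 28.40 × 111.2 km/° = 3158 km.
At 72° latitude, spacing = 3158 × cos(72°) = 976 km.

976 km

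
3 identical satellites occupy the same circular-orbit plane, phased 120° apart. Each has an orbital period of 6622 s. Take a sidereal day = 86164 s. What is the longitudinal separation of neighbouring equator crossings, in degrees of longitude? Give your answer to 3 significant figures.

Single-satellite node shift = (6622.0/86164) × 360° = 27.67°.
With 3 satellites evenly phased, successive equator crossings are 27.67/3 = 9.222° apart.

9.22°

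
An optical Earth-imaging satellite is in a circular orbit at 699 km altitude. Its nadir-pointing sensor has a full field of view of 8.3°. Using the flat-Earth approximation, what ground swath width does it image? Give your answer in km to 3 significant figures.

101 km

Half-angle = 8.3°/2 = 4.15°.
Swath width ≈ 2h·tan(θ/2) = 2 × 699 × tan(4.15°) = 101.4 km.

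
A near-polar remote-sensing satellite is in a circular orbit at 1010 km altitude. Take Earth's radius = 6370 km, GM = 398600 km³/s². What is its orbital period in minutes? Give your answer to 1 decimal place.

105.2 min

Semi-major axis a = 6370 + 1010 = 7380 km. Period T = 2π√(a³/μ) = 2π√(7380³/398600) = 6309.5 s = 105.16 min.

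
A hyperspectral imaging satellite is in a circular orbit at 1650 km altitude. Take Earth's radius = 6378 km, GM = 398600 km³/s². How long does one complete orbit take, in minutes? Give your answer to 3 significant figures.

119 min

Semi-major axis a = 6378 + 1650 = 8028 km. Period T = 2π√(a³/μ) = 2π√(8028³/398600) = 7158.5 s = 119.31 min.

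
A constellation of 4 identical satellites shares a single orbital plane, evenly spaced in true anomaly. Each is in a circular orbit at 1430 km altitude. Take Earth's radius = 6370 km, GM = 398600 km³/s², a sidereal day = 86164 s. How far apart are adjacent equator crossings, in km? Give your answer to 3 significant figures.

Semi-major axis a = 6370 + 1430 = 7800 km. Period T = 2π√(a³/μ) = 2π√(7800³/398600) = 6855.7 s = 114.26 min.
Single-satellite node shift = (6855.7/86164) × 360° = 28.64°.
With 4 satellites evenly phased, successive equator crossings are 28.64/4 = 7.161° apart.
That is 7.161 × 111.2 = 796 km at the equator.

796 km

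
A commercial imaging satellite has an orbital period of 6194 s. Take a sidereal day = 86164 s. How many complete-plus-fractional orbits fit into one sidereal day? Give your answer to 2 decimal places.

13.91

Orbits per sidereal day = 86164 / 6194.0 = 13.911.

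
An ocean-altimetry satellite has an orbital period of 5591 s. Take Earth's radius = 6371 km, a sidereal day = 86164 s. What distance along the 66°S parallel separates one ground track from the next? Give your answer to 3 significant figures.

Node shift per orbit = (5591.0/86164) × 360° = 23.36°.
Equatorial spacing = 23.36 × 111.2 km/° = 2597 km.
At 66° latitude, spacing = 2597 × cos(66°) = 1056 km.

1060 km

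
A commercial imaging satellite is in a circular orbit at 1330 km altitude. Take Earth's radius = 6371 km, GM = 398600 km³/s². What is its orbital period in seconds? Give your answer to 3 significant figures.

Semi-major axis a = 6371 + 1330 = 7701 km. Period T = 2π√(a³/μ) = 2π√(7701³/398600) = 6725.6 s = 112.09 min.

6730 seconds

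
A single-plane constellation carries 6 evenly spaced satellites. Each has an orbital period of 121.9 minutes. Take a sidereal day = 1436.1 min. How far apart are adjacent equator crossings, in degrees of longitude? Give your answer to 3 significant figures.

5.09°

T = 121.9 min = 7314.0 s.
Single-satellite node shift = (7314.0/86166) × 360° = 30.56°.
With 6 satellites evenly phased, successive equator crossings are 30.56/6 = 5.093° apart.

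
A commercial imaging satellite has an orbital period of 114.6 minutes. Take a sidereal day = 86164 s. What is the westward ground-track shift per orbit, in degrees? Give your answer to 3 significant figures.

T = 114.6 min = 6876.0 s.
During one orbit Earth rotates (6876.0 / 86164) × 360° = 28.73°.

28.7°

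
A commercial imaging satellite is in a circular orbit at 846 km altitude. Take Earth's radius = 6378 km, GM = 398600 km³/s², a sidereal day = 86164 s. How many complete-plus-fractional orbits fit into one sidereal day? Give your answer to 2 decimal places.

Semi-major axis a = 6378 + 846 = 7224 km. Period T = 2π√(a³/μ) = 2π√(7224³/398600) = 6110.5 s = 101.84 min.
Orbits per sidereal day = 86164 / 6110.5 = 14.101.

14.10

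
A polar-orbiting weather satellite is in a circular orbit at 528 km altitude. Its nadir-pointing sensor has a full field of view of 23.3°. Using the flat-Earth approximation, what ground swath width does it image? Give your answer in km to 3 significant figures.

Half-angle = 23.3°/2 = 11.65°.
Swath width ≈ 2h·tan(θ/2) = 2 × 528 × tan(11.65°) = 217.7 km.

218 km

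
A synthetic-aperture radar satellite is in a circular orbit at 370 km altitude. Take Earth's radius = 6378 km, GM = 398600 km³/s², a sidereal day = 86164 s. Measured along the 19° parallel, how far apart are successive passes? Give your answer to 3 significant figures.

2430 km

Semi-major axis a = 6378 + 370 = 6748 km. Period T = 2π√(a³/μ) = 2π√(6748³/398600) = 5516.6 s = 91.94 min.
Node shift per orbit = (5516.6/86164) × 360° = 23.05°.
Equatorial spacing = 23.05 × 111.3 km/° = 2566 km.
At 19° latitude, spacing = 2566 × cos(19°) = 2426 km.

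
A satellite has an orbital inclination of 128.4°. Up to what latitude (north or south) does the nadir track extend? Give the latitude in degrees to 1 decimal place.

Retrograde orbit: the ground track reaches ±(180° − i) = ±(180 − 128.4) = ±51.6°.

51.6°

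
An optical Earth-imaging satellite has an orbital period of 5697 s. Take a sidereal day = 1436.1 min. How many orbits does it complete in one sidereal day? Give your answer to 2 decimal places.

15.12

Orbits per sidereal day = 86166 / 5697.0 = 15.125.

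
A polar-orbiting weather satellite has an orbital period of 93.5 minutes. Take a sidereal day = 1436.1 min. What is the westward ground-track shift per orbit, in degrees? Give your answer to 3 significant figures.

T = 93.5 min = 5610.0 s.
During one orbit Earth rotates (5610.0 / 86166) × 360° = 23.44°.

23.4°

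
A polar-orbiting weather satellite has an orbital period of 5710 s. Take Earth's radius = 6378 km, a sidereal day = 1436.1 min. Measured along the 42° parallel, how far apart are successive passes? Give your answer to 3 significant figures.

Node shift per orbit = (5710.0/86166) × 360° = 23.86°.
Equatorial spacing = 23.86 × 111.3 km/° = 2656 km.
At 42° latitude, spacing = 2656 × cos(42°) = 1974 km.

1970 km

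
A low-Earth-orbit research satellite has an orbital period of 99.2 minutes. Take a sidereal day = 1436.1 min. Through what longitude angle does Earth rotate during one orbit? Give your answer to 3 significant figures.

T = 99.2 min = 5952.0 s.
During one orbit Earth rotates (5952.0 / 86166) × 360° = 24.87°.

24.9°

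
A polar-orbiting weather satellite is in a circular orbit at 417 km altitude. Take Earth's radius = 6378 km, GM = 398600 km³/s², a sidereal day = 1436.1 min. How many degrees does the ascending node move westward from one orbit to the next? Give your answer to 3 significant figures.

Semi-major axis a = 6378 + 417 = 6795 km. Period T = 2π√(a³/μ) = 2π√(6795³/398600) = 5574.4 s = 92.91 min.
During one orbit Earth rotates (5574.4 / 86166) × 360° = 23.29°.

23.3°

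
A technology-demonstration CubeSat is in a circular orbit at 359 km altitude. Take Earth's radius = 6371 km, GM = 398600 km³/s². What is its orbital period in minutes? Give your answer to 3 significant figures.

91.6 min

Semi-major axis a = 6371 + 359 = 6730 km. Period T = 2π√(a³/μ) = 2π√(6730³/398600) = 5494.6 s = 91.58 min.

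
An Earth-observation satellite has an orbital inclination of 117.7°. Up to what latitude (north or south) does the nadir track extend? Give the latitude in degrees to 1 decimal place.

Retrograde orbit: the ground track reaches ±(180° − i) = ±(180 − 117.7) = ±62.3°.

62.3°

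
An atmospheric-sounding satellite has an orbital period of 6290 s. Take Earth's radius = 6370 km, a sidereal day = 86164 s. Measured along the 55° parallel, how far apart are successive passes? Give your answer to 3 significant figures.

1680 km

Node shift per orbit = (6290.0/86164) × 360° = 26.28°.
Equatorial spacing = 26.28 × 111.2 km/° = 2922 km.
At 55° latitude, spacing = 2922 × cos(55°) = 1676 km.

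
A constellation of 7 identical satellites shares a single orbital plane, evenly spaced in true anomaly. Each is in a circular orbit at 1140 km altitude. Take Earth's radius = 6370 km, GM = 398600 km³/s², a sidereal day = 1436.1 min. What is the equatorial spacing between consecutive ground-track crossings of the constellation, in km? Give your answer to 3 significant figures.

Semi-major axis a = 6370 + 1140 = 7510 km. Period T = 2π√(a³/μ) = 2π√(7510³/398600) = 6477.0 s = 107.95 min.
Single-satellite node shift = (6477.0/86166) × 360° = 27.06°.
With 7 satellites evenly phased, successive equator crossings are 27.06/7 = 3.866° apart.
That is 3.866 × 111.2 = 430 km at the equator.

430 km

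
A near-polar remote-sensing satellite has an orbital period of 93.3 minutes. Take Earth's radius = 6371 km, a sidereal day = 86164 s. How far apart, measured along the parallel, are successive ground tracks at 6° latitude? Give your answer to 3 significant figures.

T = 93.3 min = 5598.0 s.
Node shift per orbit = (5598.0/86164) × 360° = 23.39°.
Equatorial spacing = 23.39 × 111.2 km/° = 2601 km.
At 6° latitude, spacing = 2601 × cos(6°) = 2586 km.

2590 km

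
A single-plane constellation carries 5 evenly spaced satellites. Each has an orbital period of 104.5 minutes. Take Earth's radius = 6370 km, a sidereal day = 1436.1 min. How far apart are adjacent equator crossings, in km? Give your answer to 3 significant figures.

582 km

T = 104.5 min = 6270.0 s.
Single-satellite node shift = (6270.0/86166) × 360° = 26.20°.
With 5 satellites evenly phased, successive equator crossings are 26.20/5 = 5.239° apart.
That is 5.239 × 111.2 = 582 km at the equator.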